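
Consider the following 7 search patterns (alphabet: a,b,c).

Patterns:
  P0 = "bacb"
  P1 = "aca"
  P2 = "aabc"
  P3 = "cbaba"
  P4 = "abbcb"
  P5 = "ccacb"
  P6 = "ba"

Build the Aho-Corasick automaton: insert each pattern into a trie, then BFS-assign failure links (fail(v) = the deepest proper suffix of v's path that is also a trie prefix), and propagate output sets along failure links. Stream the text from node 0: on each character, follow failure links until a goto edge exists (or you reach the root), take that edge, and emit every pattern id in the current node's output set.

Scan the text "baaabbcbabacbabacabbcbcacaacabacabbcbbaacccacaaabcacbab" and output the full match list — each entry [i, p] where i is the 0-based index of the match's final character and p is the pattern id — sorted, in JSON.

Construct AC machine:
Trie (insert patterns):
  0='ε' goto a→5 b→1 c→11
  1='b' goto a→2
  2='ba' goto c→3  [P6 ends]
  3='bac' goto b→4
  4='bacb' goto ·  [P0 ends]
  5='a' goto a→8 b→16 c→6
  6='ac' goto a→7
  7='aca' goto ·  [P1 ends]
  8='aa' goto b→9
  9='aab' goto c→10
  10='aabc' goto ·  [P2 ends]
  11='c' goto b→12 c→20
  12='cb' goto a→13
  13='cba' goto b→14
  14='cbab' goto a→15
  15='cbaba' goto ·  [P3 ends]
  16='ab' goto b→17
  17='abb' goto c→18
  18='abbc' goto b→19
  19='abbcb' goto ·  [P4 ends]
  20='cc' goto a→21
  21='cca' goto c→22
  22='ccac' goto b→23
  23='ccacb' goto ·  [P5 ends]

BFS fail/out derivation:
  n1('b'): parent n0 fail=0; on 'b' 0 → fail=0;  out ∅∪∅=∅
  n5('a'): parent n0 fail=0; on 'a' 0 → fail=0;  out ∅∪∅=∅
  n11('c'): parent n0 fail=0; on 'c' 0 → fail=0;  out ∅∪∅=∅
  n2('ba'): parent n1 fail=0; on 'a' 0 → fail=5;  out {6}∪∅={6}
  n6('ac'): parent n5 fail=0; on 'c' 0 → fail=11;  out ∅∪∅=∅
  n8('aa'): parent n5 fail=0; on 'a' 0 → fail=5;  out ∅∪∅=∅
  n12('cb'): parent n11 fail=0; on 'b' 0 → fail=1;  out ∅∪∅=∅
  n16('ab'): parent n5 fail=0; on 'b' 0 → fail=1;  out ∅∪∅=∅
  n20('cc'): parent n11 fail=0; on 'c' 0 → fail=11;  out ∅∪∅=∅
  n3('bac'): parent n2 fail=5; on 'c' 5 → fail=6;  out ∅∪∅=∅
  n7('aca'): parent n6 fail=11; on 'a' 11→0 → fail=5;  out {1}∪∅={1}
  n9('aab'): parent n8 fail=5; on 'b' 5 → fail=16;  out ∅∪∅=∅
  n13('cba'): parent n12 fail=1; on 'a' 1 → fail=2;  out ∅∪{6}={6}
  n17('abb'): parent n16 fail=1; on 'b' 1→0 → fail=1;  out ∅∪∅=∅
  n21('cca'): parent n20 fail=11; on 'a' 11→0 → fail=5;  out ∅∪∅=∅
  n4('bacb'): parent n3 fail=6; on 'b' 6→11 → fail=12;  out {0}∪∅={0}
  n10('aabc'): parent n9 fail=16; on 'c' 16→1→0 → fail=11;  out {2}∪∅={2}
  n14('cbab'): parent n13 fail=2; on 'b' 2→5 → fail=16;  out ∅∪∅=∅
  n18('abbc'): parent n17 fail=1; on 'c' 1→0 → fail=11;  out ∅∪∅=∅
  n22('ccac'): parent n21 fail=5; on 'c' 5 → fail=6;  out ∅∪∅=∅
  n15('cbaba'): parent n14 fail=16; on 'a' 16→1 → fail=2;  out {3}∪{6}={3,6}
  n19('abbcb'): parent n18 fail=11; on 'b' 11 → fail=12;  out {4}∪∅={4}
  n23('ccacb'): parent n22 fail=6; on 'b' 6→11 → fail=12;  out {5}∪∅={5}

Run:
pos 0 'b': at 1
pos 1 'a': at 2  ** P6@[0:1]
pos 2 'a': at 8 (via fail)
pos 3 'a': at 8 (via fail)
pos 4 'b': at 9
pos 5 'b': at 17 (via fail)
pos 6 'c': at 18
pos 7 'b': at 19  ** P4@[3:7]
pos 8 'a': at 13 (via fail)  ** P6@[7:8]
pos 9 'b': at 14
pos 10 'a': at 15  ** P3@[6:10],P6@[9:10]
pos 11 'c': at 3 (via fail)
pos 12 'b': at 4  ** P0@[9:12]
pos 13 'a': at 13 (via fail)  ** P6@[12:13]
pos 14 'b': at 14
pos 15 'a': at 15  ** P3@[11:15],P6@[14:15]
pos 16 'c': at 3 (via fail)
pos 17 'a': at 7 (via fail)  ** P1@[15:17]
pos 18 'b': at 16 (via fail)
pos 19 'b': at 17
pos 20 'c': at 18
pos 21 'b': at 19  ** P4@[17:21]
pos 22 'c': at 11 (via fail)
pos 23 'a': at 5 (via fail)
pos 24 'c': at 6
pos 25 'a': at 7  ** P1@[23:25]
pos 26 'a': at 8 (via fail)
pos 27 'c': at 6 (via fail)
pos 28 'a': at 7  ** P1@[26:28]
pos 29 'b': at 16 (via fail)
pos 30 'a': at 2 (via fail)  ** P6@[29:30]
pos 31 'c': at 3
pos 32 'a': at 7 (via fail)  ** P1@[30:32]
pos 33 'b': at 16 (via fail)
pos 34 'b': at 17
pos 35 'c': at 18
pos 36 'b': at 19  ** P4@[32:36]
pos 37 'b': at 1 (via fail)
pos 38 'a': at 2  ** P6@[37:38]
pos 39 'a': at 8 (via fail)
pos 40 'c': at 6 (via fail)
pos 41 'c': at 20 (via fail)
pos 42 'c': at 20 (via fail)
pos 43 'a': at 21
pos 44 'c': at 22
pos 45 'a': at 7 (via fail)  ** P1@[43:45]
pos 46 'a': at 8 (via fail)
pos 47 'a': at 8 (via fail)
pos 48 'b': at 9
pos 49 'c': at 10  ** P2@[46:49]
pos 50 'a': at 5 (via fail)
pos 51 'c': at 6
pos 52 'b': at 12 (via fail)
pos 53 'a': at 13  ** P6@[52:53]
pos 54 'b': at 14

All matches (sorted): [[1,6],[7,4],[8,6],[10,3],[10,6],[12,0],[13,6],[15,3],[15,6],[17,1],[21,4],[25,1],[28,1],[30,6],[32,1],[36,4],[38,6],[45,1],[49,2],[53,6]]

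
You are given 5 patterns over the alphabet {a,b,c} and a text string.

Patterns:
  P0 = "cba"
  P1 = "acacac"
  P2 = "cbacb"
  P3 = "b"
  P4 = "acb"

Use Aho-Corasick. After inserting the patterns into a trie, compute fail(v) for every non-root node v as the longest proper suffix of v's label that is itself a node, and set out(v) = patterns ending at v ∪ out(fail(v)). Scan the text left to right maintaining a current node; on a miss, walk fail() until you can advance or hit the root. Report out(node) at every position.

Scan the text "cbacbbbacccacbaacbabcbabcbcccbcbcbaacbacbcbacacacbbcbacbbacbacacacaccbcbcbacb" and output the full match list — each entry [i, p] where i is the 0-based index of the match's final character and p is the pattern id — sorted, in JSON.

Construct AC machine:
Trie (insert patterns):
  n0 'ε': a→4 b→12 c→1
  n1 'c': b→2
  n2 'cb': a→3
  n3 'cba': c→10  [P0 ends]
  n4 'a': c→5
  n5 'ac': a→6 b→13
  n6 'aca': c→7
  n7 'acac': a→8
  n8 'acaca': c→9
  n9 'acacac': ·  [P1 ends]
  n10 'cbac': b→11
  n11 'cbacb': ·  [P2 ends]
  n12 'b': ·  [P3 ends]
  n13 'acb': ·  [P4 ends]

BFS fail/out derivation:
  n1('c'): parent n0 fail=0; on 'c' 0 → fail=0;  out ∅∪∅=∅
  n4('a'): parent n0 fail=0; on 'a' 0 → fail=0;  out ∅∪∅=∅
  n12('b'): parent n0 fail=0; on 'b' 0 → fail=0;  out {3}∪∅={3}
  n2('cb'): parent n1 fail=0; on 'b' 0 → fail=12;  out ∅∪{3}={3}
  n5('ac'): parent n4 fail=0; on 'c' 0 → fail=1;  out ∅∪∅=∅
  n3('cba'): parent n2 fail=12; on 'a' 12→0 → fail=4;  out {0}∪∅={0}
  n6('aca'): parent n5 fail=1; on 'a' 1→0 → fail=4;  out ∅∪∅=∅
  n13('acb'): parent n5 fail=1; on 'b' 1 → fail=2;  out {4}∪{3}={3,4}
  n7('acac'): parent n6 fail=4; on 'c' 4 → fail=5;  out ∅∪∅=∅
  n10('cbac'): parent n3 fail=4; on 'c' 4 → fail=5;  out ∅∪∅=∅
  n8('acaca'): parent n7 fail=5; on 'a' 5 → fail=6;  out ∅∪∅=∅
  n11('cbacb'): parent n10 fail=5; on 'b' 5 → fail=13;  out {2}∪{3,4}={2,3,4}
  n9('acacac'): parent n8 fail=6; on 'c' 6 → fail=7;  out {1}∪∅={1}

Scan:
i=0 'c': node 0→1
i=1 'b': node 1→2  emit P3@[1:1]
i=2 'a': node 2→3  emit P0@[0:2]
i=3 'c': node 3→10
i=4 'b': node 10→11  emit P2@[0:4],P3@[4:4],P4@[2:4]
i=5 'b': node 11→12 (fail-walked)  emit P3@[5:5]
i=6 'b': node 12→12 (fail-walked)  emit P3@[6:6]
i=7 'a': node 12→4 (fail-walked)
i=8 'c': node 4→5
i=9 'c': node 5→1 (fail-walked)
i=10 'c': node 1→1 (fail-walked)
i=11 'a': node 1→4 (fail-walked)
i=12 'c': node 4→5
i=13 'b': node 5→13  emit P3@[13:13],P4@[11:13]
i=14 'a': node 13→3 (fail-walked)  emit P0@[12:14]
i=15 'a': node 3→4 (fail-walked)
i=16 'c': node 4→5
i=17 'b': node 5→13  emit P3@[17:17],P4@[15:17]
i=18 'a': node 13→3 (fail-walked)  emit P0@[16:18]
i=19 'b': node 3→12 (fail-walked)  emit P3@[19:19]
i=20 'c': node 12→1 (fail-walked)
i=21 'b': node 1→2  emit P3@[21:21]
i=22 'a': node 2→3  emit P0@[20:22]
i=23 'b': node 3→12 (fail-walked)  emit P3@[23:23]
i=24 'c': node 12→1 (fail-walked)
i=25 'b': node 1→2  emit P3@[25:25]
i=26 'c': node 2→1 (fail-walked)
i=27 'c': node 1→1 (fail-walked)
i=28 'c': node 1→1 (fail-walked)
i=29 'b': node 1→2  emit P3@[29:29]
i=30 'c': node 2→1 (fail-walked)
i=31 'b': node 1→2  emit P3@[31:31]
i=32 'c': node 2→1 (fail-walked)
i=33 'b': node 1→2  emit P3@[33:33]
i=34 'a': node 2→3  emit P0@[32:34]
i=35 'a': node 3→4 (fail-walked)
i=36 'c': node 4→5
i=37 'b': node 5→13  emit P3@[37:37],P4@[35:37]
i=38 'a': node 13→3 (fail-walked)  emit P0@[36:38]
i=39 'c': node 3→10
i=40 'b': node 10→11  emit P2@[36:40],P3@[40:40],P4@[38:40]
i=41 'c': node 11→1 (fail-walked)
i=42 'b': node 1→2  emit P3@[42:42]
i=43 'a': node 2→3  emit P0@[41:43]
i=44 'c': node 3→10
i=45 'a': node 10→6 (fail-walked)
i=46 'c': node 6→7
i=47 'a': node 7→8
i=48 'c': node 8→9  emit P1@[43:48]
i=49 'b': node 9→13 (fail-walked)  emit P3@[49:49],P4@[47:49]
i=50 'b': node 13→12 (fail-walked)  emit P3@[50:50]
i=51 'c': node 12→1 (fail-walked)
i=52 'b': node 1→2  emit P3@[52:52]
i=53 'a': node 2→3  emit P0@[51:53]
i=54 'c': node 3→10
i=55 'b': node 10→11  emit P2@[51:55],P3@[55:55],P4@[53:55]
i=56 'b': node 11→12 (fail-walked)  emit P3@[56:56]
i=57 'a': node 12→4 (fail-walked)
i=58 'c': node 4→5
i=59 'b': node 5→13  emit P3@[59:59],P4@[57:59]
i=60 'a': node 13→3 (fail-walked)  emit P0@[58:60]
i=61 'c': node 3→10
i=62 'a': node 10→6 (fail-walked)
i=63 'c': node 6→7
i=64 'a': node 7→8
i=65 'c': node 8→9  emit P1@[60:65]
i=66 'a': node 9→8 (fail-walked)
i=67 'c': node 8→9  emit P1@[62:67]
i=68 'c': node 9→1 (fail-walked)
i=69 'b': node 1→2  emit P3@[69:69]
i=70 'c': node 2→1 (fail-walked)
i=71 'b': node 1→2  emit P3@[71:71]
i=72 'c': node 2→1 (fail-walked)
i=73 'b': node 1→2  emit P3@[73:73]
i=74 'a': node 2→3  emit P0@[72:74]
i=75 'c': node 3→10
i=76 'b': node 10→11  emit P2@[72:76],P3@[76:76],P4@[74:76]

All matches (sorted): [[1,3],[2,0],[4,2],[4,3],[4,4],[5,3],[6,3],[13,3],[13,4],[14,0],[17,3],[17,4],[18,0],[19,3],[21,3],[22,0],[23,3],[25,3],[29,3],[31,3],[33,3],[34,0],[37,3],[37,4],[38,0],[40,2],[40,3],[40,4],[42,3],[43,0],[48,1],[49,3],[49,4],[50,3],[52,3],[53,0],[55,2],[55,3],[55,4],[56,3],[59,3],[59,4],[60,0],[65,1],[67,1],[69,3],[71,3],[73,3],[74,0],[76,2],[76,3],[76,4]]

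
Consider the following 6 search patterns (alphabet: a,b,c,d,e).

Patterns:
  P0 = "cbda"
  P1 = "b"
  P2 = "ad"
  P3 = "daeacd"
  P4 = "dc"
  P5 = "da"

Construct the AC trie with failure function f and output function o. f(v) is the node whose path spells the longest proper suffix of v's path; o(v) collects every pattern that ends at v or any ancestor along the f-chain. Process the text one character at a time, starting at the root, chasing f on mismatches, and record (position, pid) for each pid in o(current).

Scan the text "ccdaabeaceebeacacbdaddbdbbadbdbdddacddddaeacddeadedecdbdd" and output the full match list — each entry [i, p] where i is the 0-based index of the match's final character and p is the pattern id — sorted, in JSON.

Build automaton:
Trie (insert patterns):
  0='ε' goto a→6 b→5 c→1 d→8
  1='c' goto b→2
  2='cb' goto d→3
  3='cbd' goto a→4
  4='cbda' goto ·  ←P0
  5='b' goto ·  ←P1
  6='a' goto d→7
  7='ad' goto ·  ←P2
  8='d' goto a→9 c→14
  9='da' goto e→10  ←P5
  10='dae' goto a→11
  11='daea' goto c→12
  12='daeac' goto d→13
  13='daeacd' goto ·  ←P3
  14='dc' goto ·  ←P4

BFS fail/out derivation:
  n1('c'): parent n0 fail=0; on 'c' 0 → fail=0;  out ∅∪∅=∅
  n5('b'): parent n0 fail=0; on 'b' 0 → fail=0;  out {1}∪∅={1}
  n6('a'): parent n0 fail=0; on 'a' 0 → fail=0;  out ∅∪∅=∅
  n8('d'): parent n0 fail=0; on 'd' 0 → fail=0;  out ∅∪∅=∅
  n2('cb'): parent n1 fail=0; on 'b' 0 → fail=5;  out ∅∪{1}={1}
  n7('ad'): parent n6 fail=0; on 'd' 0 → fail=8;  out {2}∪∅={2}
  n9('da'): parent n8 fail=0; on 'a' 0 → fail=6;  out {5}∪∅={5}
  n14('dc'): parent n8 fail=0; on 'c' 0 → fail=1;  out {4}∪∅={4}
  n3('cbd'): parent n2 fail=5; on 'd' 5→0 → fail=8;  out ∅∪∅=∅
  n10('dae'): parent n9 fail=6; on 'e' 6→0 → fail=0;  out ∅∪∅=∅
  n4('cbda'): parent n3 fail=8; on 'a' 8 → fail=9;  out {0}∪{5}={0,5}
  n11('daea'): parent n10 fail=0; on 'a' 0 → fail=6;  out ∅∪∅=∅
  n12('daeac'): parent n11 fail=6; on 'c' 6→0 → fail=1;  out ∅∪∅=∅
  n13('daeacd'): parent n12 fail=1; on 'd' 1→0 → fail=8;  out {3}∪∅={3}

Text stream:
i=0 'c': node 0→1
i=1 'c': node 1→1 (fail-walked)
i=2 'd': node 1→8 (fail-walked)
i=3 'a': node 8→9  ** P5@[2:3]
i=4 'a': node 9→6 (fail-walked)
i=5 'b': node 6→5 (fail-walked)  ** P1@[5:5]
i=6 'e': node 5→0 (fail-walked)
i=7 'a': node 0→6
i=8 'c': node 6→1 (fail-walked)
i=9 'e': node 1→0 (fail-walked)
i=10 'e': node 0→0
i=11 'b': node 0→5  ** P1@[11:11]
i=12 'e': node 5→0 (fail-walked)
i=13 'a': node 0→6
i=14 'c': node 6→1 (fail-walked)
i=15 'a': node 1→6 (fail-walked)
i=16 'c': node 6→1 (fail-walked)
i=17 'b': node 1→2  ** P1@[17:17]
i=18 'd': node 2→3
i=19 'a': node 3→4  ** P0@[16:19],P5@[18:19]
i=20 'd': node 4→7 (fail-walked)  ** P2@[19:20]
i=21 'd': node 7→8 (fail-walked)
i=22 'b': node 8→5 (fail-walked)  ** P1@[22:22]
i=23 'd': node 5→8 (fail-walked)
i=24 'b': node 8→5 (fail-walked)  ** P1@[24:24]
i=25 'b': node 5→5 (fail-walked)  ** P1@[25:25]
i=26 'a': node 5→6 (fail-walked)
i=27 'd': node 6→7  ** P2@[26:27]
i=28 'b': node 7→5 (fail-walked)  ** P1@[28:28]
i=29 'd': node 5→8 (fail-walked)
i=30 'b': node 8→5 (fail-walked)  ** P1@[30:30]
i=31 'd': node 5→8 (fail-walked)
i=32 'd': node 8→8 (fail-walked)
i=33 'd': node 8→8 (fail-walked)
i=34 'a': node 8→9  ** P5@[33:34]
i=35 'c': node 9→1 (fail-walked)
i=36 'd': node 1→8 (fail-walked)
i=37 'd': node 8→8 (fail-walked)
i=38 'd': node 8→8 (fail-walked)
i=39 'd': node 8→8 (fail-walked)
i=40 'a': node 8→9  ** P5@[39:40]
i=41 'e': node 9→10
i=42 'a': node 10→11
i=43 'c': node 11→12
i=44 'd': node 12→13  ** P3@[39:44]
i=45 'd': node 13→8 (fail-walked)
i=46 'e': node 8→0 (fail-walked)
i=47 'a': node 0→6
i=48 'd': node 6→7  ** P2@[47:48]
i=49 'e': node 7→0 (fail-walked)
i=50 'd': node 0→8
i=51 'e': node 8→0 (fail-walked)
i=52 'c': node 0→1
i=53 'd': node 1→8 (fail-walked)
i=54 'b': node 8→5 (fail-walked)  ** P1@[54:54]
i=55 'd': node 5→8 (fail-walked)
i=56 'd': node 8→8 (fail-walked)

Matches: [[3,5],[5,1],[11,1],[17,1],[19,0],[19,5],[20,2],[22,1],[24,1],[25,1],[27,2],[28,1],[30,1],[34,5],[40,5],[44,3],[48,2],[54,1]]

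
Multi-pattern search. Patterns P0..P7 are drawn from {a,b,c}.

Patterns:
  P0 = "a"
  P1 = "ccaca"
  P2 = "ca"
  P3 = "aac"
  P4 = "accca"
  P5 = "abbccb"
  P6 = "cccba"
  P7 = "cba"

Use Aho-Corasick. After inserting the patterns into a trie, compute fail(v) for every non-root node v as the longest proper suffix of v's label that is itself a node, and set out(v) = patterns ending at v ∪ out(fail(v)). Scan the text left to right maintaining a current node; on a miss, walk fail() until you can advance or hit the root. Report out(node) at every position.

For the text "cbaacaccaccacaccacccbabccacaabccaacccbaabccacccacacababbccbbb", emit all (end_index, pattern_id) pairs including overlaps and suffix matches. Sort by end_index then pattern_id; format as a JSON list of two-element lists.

Build automaton:
Trie nodes:
  0='ε' goto a→1 c→2
  1='a' goto a→8 b→14 c→10  [P0 ends]
  2='c' goto a→7 b→22 c→3
  3='cc' goto a→4 c→19
  4='cca' goto c→5
  5='ccac' goto a→6
  6='ccaca' goto ·  [P1 ends]
  7='ca' goto ·  [P2 ends]
  8='aa' goto c→9
  9='aac' goto ·  [P3 ends]
  10='ac' goto c→11
  11='acc' goto c→12
  12='accc' goto a→13
  13='accca' goto ·  [P4 ends]
  14='ab' goto b→15
  15='abb' goto c→16
  16='abbc' goto c→17
  17='abbcc' goto b→18
  18='abbccb' goto ·  [P5 ends]
  19='ccc' goto b→20
  20='cccb' goto a→21
  21='cccba' goto ·  [P6 ends]
  22='cb' goto a→23
  23='cba' goto ·  [P7 ends]

Failure links (BFS by depth):
  n1('a'): parent n0 fail=0; on 'a' 0 → fail=0;  out {0}∪∅={0}
  n2('c'): parent n0 fail=0; on 'c' 0 → fail=0;  out ∅∪∅=∅
  n3('cc'): parent n2 fail=0; on 'c' 0 → fail=2;  out ∅∪∅=∅
  n7('ca'): parent n2 fail=0; on 'a' 0 → fail=1;  out {2}∪{0}={0,2}
  n8('aa'): parent n1 fail=0; on 'a' 0 → fail=1;  out ∅∪{0}={0}
  n10('ac'): parent n1 fail=0; on 'c' 0 → fail=2;  out ∅∪∅=∅
  n14('ab'): parent n1 fail=0; on 'b' 0 → fail=0;  out ∅∪∅=∅
  n22('cb'): parent n2 fail=0; on 'b' 0 → fail=0;  out ∅∪∅=∅
  n4('cca'): parent n3 fail=2; on 'a' 2 → fail=7;  out ∅∪{0,2}={0,2}
  n9('aac'): parent n8 fail=1; on 'c' 1 → fail=10;  out {3}∪∅={3}
  n11('acc'): parent n10 fail=2; on 'c' 2 → fail=3;  out ∅∪∅=∅
  n15('abb'): parent n14 fail=0; on 'b' 0 → fail=0;  out ∅∪∅=∅
  n19('ccc'): parent n3 fail=2; on 'c' 2 → fail=3;  out ∅∪∅=∅
  n23('cba'): parent n22 fail=0; on 'a' 0 → fail=1;  out {7}∪{0}={0,7}
  n5('ccac'): parent n4 fail=7; on 'c' 7→1 → fail=10;  out ∅∪∅=∅
  n12('accc'): parent n11 fail=3; on 'c' 3 → fail=19;  out ∅∪∅=∅
  n16('abbc'): parent n15 fail=0; on 'c' 0 → fail=2;  out ∅∪∅=∅
  n20('cccb'): parent n19 fail=3; on 'b' 3→2 → fail=22;  out ∅∪∅=∅
  n6('ccaca'): parent n5 fail=10; on 'a' 10→2 → fail=7;  out {1}∪{0,2}={0,1,2}
  n13('accca'): parent n12 fail=19; on 'a' 19→3 → fail=4;  out {4}∪{0,2}={0,2,4}
  n17('abbcc'): parent n16 fail=2; on 'c' 2 → fail=3;  out ∅∪∅=∅
  n21('cccba'): parent n20 fail=22; on 'a' 22 → fail=23;  out {6}∪{0,7}={0,6,7}
  n18('abbccb'): parent n17 fail=3; on 'b' 3→2 → fail=22;  out {5}∪∅={5}

Run:
i=0 'c': node 0→2
i=1 'b': node 2→22
i=2 'a': node 22→23  → match P0@[2:2],P7@[0:2]
i=3 'a': node 23→8 (fail-walked)  → match P0@[3:3]
i=4 'c': node 8→9  → match P3@[2:4]
i=5 'a': node 9→7 (fail-walked)  → match P0@[5:5],P2@[4:5]
i=6 'c': node 7→10 (fail-walked)
i=7 'c': node 10→11
i=8 'a': node 11→4 (fail-walked)  → match P0@[8:8],P2@[7:8]
i=9 'c': node 4→5
i=10 'c': node 5→11 (fail-walked)
i=11 'a': node 11→4 (fail-walked)  → match P0@[11:11],P2@[10:11]
i=12 'c': node 4→5
i=13 'a': node 5→6  → match P0@[13:13],P1@[9:13],P2@[12:13]
i=14 'c': node 6→10 (fail-walked)
i=15 'c': node 10→11
i=16 'a': node 11→4 (fail-walked)  → match P0@[16:16],P2@[15:16]
i=17 'c': node 4→5
i=18 'c': node 5→11 (fail-walked)
i=19 'c': node 11→12
i=20 'b': node 12→20 (fail-walked)
i=21 'a': node 20→21  → match P0@[21:21],P6@[17:21],P7@[19:21]
i=22 'b': node 21→14 (fail-walked)
i=23 'c': node 14→2 (fail-walked)
i=24 'c': node 2→3
i=25 'a': node 3→4  → match P0@[25:25],P2@[24:25]
i=26 'c': node 4→5
i=27 'a': node 5→6  → match P0@[27:27],P1@[23:27],P2@[26:27]
i=28 'a': node 6→8 (fail-walked)  → match P0@[28:28]
i=29 'b': node 8→14 (fail-walked)
i=30 'c': node 14→2 (fail-walked)
i=31 'c': node 2→3
i=32 'a': node 3→4  → match P0@[32:32],P2@[31:32]
i=33 'a': node 4→8 (fail-walked)  → match P0@[33:33]
i=34 'c': node 8→9  → match P3@[32:34]
i=35 'c': node 9→11 (fail-walked)
i=36 'c': node 11→12
i=37 'b': node 12→20 (fail-walked)
i=38 'a': node 20→21  → match P0@[38:38],P6@[34:38],P7@[36:38]
i=39 'a': node 21→8 (fail-walked)  → match P0@[39:39]
i=40 'b': node 8→14 (fail-walked)
i=41 'c': node 14→2 (fail-walked)
i=42 'c': node 2→3
i=43 'a': node 3→4  → match P0@[43:43],P2@[42:43]
i=44 'c': node 4→5
i=45 'c': node 5→11 (fail-walked)
i=46 'c': node 11→12
i=47 'a': node 12→13  → match P0@[47:47],P2@[46:47],P4@[43:47]
i=48 'c': node 13→5 (fail-walked)
i=49 'a': node 5→6  → match P0@[49:49],P1@[45:49],P2@[48:49]
i=50 'c': node 6→10 (fail-walked)
i=51 'a': node 10→7 (fail-walked)  → match P0@[51:51],P2@[50:51]
i=52 'b': node 7→14 (fail-walked)
i=53 'a': node 14→1 (fail-walked)  → match P0@[53:53]
i=54 'b': node 1→14
i=55 'b': node 14→15
i=56 'c': node 15→16
i=57 'c': node 16→17
i=58 'b': node 17→18  → match P5@[53:58]
i=59 'b': node 18→0 (fail-walked)
i=60 'b': node 0→0

Matches: [[2,0],[2,7],[3,0],[4,3],[5,0],[5,2],[8,0],[8,2],[11,0],[11,2],[13,0],[13,1],[13,2],[16,0],[16,2],[21,0],[21,6],[21,7],[25,0],[25,2],[27,0],[27,1],[27,2],[28,0],[32,0],[32,2],[33,0],[34,3],[38,0],[38,6],[38,7],[39,0],[43,0],[43,2],[47,0],[47,2],[47,4],[49,0],[49,1],[49,2],[51,0],[51,2],[53,0],[58,5]]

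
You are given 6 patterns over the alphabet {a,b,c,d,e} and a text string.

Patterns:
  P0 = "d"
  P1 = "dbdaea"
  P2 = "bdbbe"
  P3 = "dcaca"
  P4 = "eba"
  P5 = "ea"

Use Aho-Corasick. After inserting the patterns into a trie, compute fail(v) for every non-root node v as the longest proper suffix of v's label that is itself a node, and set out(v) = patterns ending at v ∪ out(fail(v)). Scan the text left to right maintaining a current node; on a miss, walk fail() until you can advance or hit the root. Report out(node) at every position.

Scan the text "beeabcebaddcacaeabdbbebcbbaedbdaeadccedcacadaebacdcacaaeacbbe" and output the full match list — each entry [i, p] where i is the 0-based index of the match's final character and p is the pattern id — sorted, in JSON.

Build:
Trie (insert patterns):
  0='ε' goto b→7 d→1 e→16
  1='d' goto b→2 c→12  [P0 ends]
  2='db' goto d→3
  3='dbd' goto a→4
  4='dbda' goto e→5
  5='dbdae' goto a→6
  6='dbdaea' goto ·  [P1 ends]
  7='b' goto d→8
  8='bd' goto b→9
  9='bdb' goto b→10
  10='bdbb' goto e→11
  11='bdbbe' goto ·  [P2 ends]
  12='dc' goto a→13
  13='dca' goto c→14
  14='dcac' goto a→15
  15='dcaca' goto ·  [P3 ends]
  16='e' goto a→19 b→17
  17='eb' goto a→18
  18='eba' goto ·  [P4 ends]
  19='ea' goto ·  [P5 ends]

Failure links (BFS by depth):
  fail(1) 'd': from fail(0)=0 chase 'd': 0 ⇒ 0;  out={0}∪out(0)={0}
  fail(7) 'b': from fail(0)=0 chase 'b': 0 ⇒ 0;  out=∅∪out(0)=∅
  fail(16) 'e': from fail(0)=0 chase 'e': 0 ⇒ 0;  out=∅∪out(0)=∅
  fail(2) 'db': from fail(1)=0 chase 'b': 0 ⇒ 7;  out=∅∪out(7)=∅
  fail(8) 'bd': from fail(7)=0 chase 'd': 0 ⇒ 1;  out=∅∪out(1)={0}
  fail(12) 'dc': from fail(1)=0 chase 'c': 0 ⇒ 0;  out=∅∪out(0)=∅
  fail(17) 'eb': from fail(16)=0 chase 'b': 0 ⇒ 7;  out=∅∪out(7)=∅
  fail(19) 'ea': from fail(16)=0 chase 'a': 0 ⇒ 0;  out={5}∪out(0)={5}
  fail(3) 'dbd': from fail(2)=7 chase 'd': 7 ⇒ 8;  out=∅∪out(8)={0}
  fail(9) 'bdb': from fail(8)=1 chase 'b': 1 ⇒ 2;  out=∅∪out(2)=∅
  fail(13) 'dca': from fail(12)=0 chase 'a': 0 ⇒ 0;  out=∅∪out(0)=∅
  fail(18) 'eba': from fail(17)=7 chase 'a': 7→0 ⇒ 0;  out={4}∪out(0)={4}
  fail(4) 'dbda': from fail(3)=8 chase 'a': 8→1→0 ⇒ 0;  out=∅∪out(0)=∅
  fail(10) 'bdbb': from fail(9)=2 chase 'b': 2→7→0 ⇒ 7;  out=∅∪out(7)=∅
  fail(14) 'dcac': from fail(13)=0 chase 'c': 0 ⇒ 0;  out=∅∪out(0)=∅
  fail(5) 'dbdae': from fail(4)=0 chase 'e': 0 ⇒ 16;  out=∅∪out(16)=∅
  fail(11) 'bdbbe': from fail(10)=7 chase 'e': 7→0 ⇒ 16;  out={2}∪out(16)={2}
  fail(15) 'dcaca': from fail(14)=0 chase 'a': 0 ⇒ 0;  out={3}∪out(0)={3}
  fail(6) 'dbdaea': from fail(5)=16 chase 'a': 16 ⇒ 19;  out={1}∪out(19)={1,5}

Scan:
[0] read 'b'  n0⇒n7
[1] read 'e'  n7⇒n16 ·f
[2] read 'e'  n16⇒n16 ·f
[3] read 'a'  n16⇒n19  emit P5@[2:3]
[4] read 'b'  n19⇒n7 ·f
[5] read 'c'  n7⇒n0 ·f
[6] read 'e'  n0⇒n16
[7] read 'b'  n16⇒n17
[8] read 'a'  n17⇒n18  emit P4@[6:8]
[9] read 'd'  n18⇒n1 ·f  emit P0@[9:9]
[10] read 'd'  n1⇒n1 ·f  emit P0@[10:10]
[11] read 'c'  n1⇒n12
[12] read 'a'  n12⇒n13
[13] read 'c'  n13⇒n14
[14] read 'a'  n14⇒n15  emit P3@[10:14]
[15] read 'e'  n15⇒n16 ·f
[16] read 'a'  n16⇒n19  emit P5@[15:16]
[17] read 'b'  n19⇒n7 ·f
[18] read 'd'  n7⇒n8  emit P0@[18:18]
[19] read 'b'  n8⇒n9
[20] read 'b'  n9⇒n10
[21] read 'e'  n10⇒n11  emit P2@[17:21]
[22] read 'b'  n11⇒n17 ·f
[23] read 'c'  n17⇒n0 ·f
[24] read 'b'  n0⇒n7
[25] read 'b'  n7⇒n7 ·f
[26] read 'a'  n7⇒n0 ·f
[27] read 'e'  n0⇒n16
[28] read 'd'  n16⇒n1 ·f  emit P0@[28:28]
[29] read 'b'  n1⇒n2
[30] read 'd'  n2⇒n3  emit P0@[30:30]
[31] read 'a'  n3⇒n4
[32] read 'e'  n4⇒n5
[33] read 'a'  n5⇒n6  emit P1@[28:33],P5@[32:33]
[34] read 'd'  n6⇒n1 ·f  emit P0@[34:34]
[35] read 'c'  n1⇒n12
[36] read 'c'  n12⇒n0 ·f
[37] read 'e'  n0⇒n16
[38] read 'd'  n16⇒n1 ·f  emit P0@[38:38]
[39] read 'c'  n1⇒n12
[40] read 'a'  n12⇒n13
[41] read 'c'  n13⇒n14
[42] read 'a'  n14⇒n15  emit P3@[38:42]
[43] read 'd'  n15⇒n1 ·f  emit P0@[43:43]
[44] read 'a'  n1⇒n0 ·f
[45] read 'e'  n0⇒n16
[46] read 'b'  n16⇒n17
[47] read 'a'  n17⇒n18  emit P4@[45:47]
[48] read 'c'  n18⇒n0 ·f
[49] read 'd'  n0⇒n1  emit P0@[49:49]
[50] read 'c'  n1⇒n12
[51] read 'a'  n12⇒n13
[52] read 'c'  n13⇒n14
[53] read 'a'  n14⇒n15  emit P3@[49:53]
[54] read 'a'  n15⇒n0 ·f
[55] read 'e'  n0⇒n16
[56] read 'a'  n16⇒n19  emit P5@[55:56]
[57] read 'c'  n19⇒n0 ·f
[58] read 'b'  n0⇒n7
[59] read 'b'  n7⇒n7 ·f
[60] read 'e'  n7⇒n16 ·f

Result: [[3,5],[8,4],[9,0],[10,0],[14,3],[16,5],[18,0],[21,2],[28,0],[30,0],[33,1],[33,5],[34,0],[38,0],[42,3],[43,0],[47,4],[49,0],[53,3],[56,5]]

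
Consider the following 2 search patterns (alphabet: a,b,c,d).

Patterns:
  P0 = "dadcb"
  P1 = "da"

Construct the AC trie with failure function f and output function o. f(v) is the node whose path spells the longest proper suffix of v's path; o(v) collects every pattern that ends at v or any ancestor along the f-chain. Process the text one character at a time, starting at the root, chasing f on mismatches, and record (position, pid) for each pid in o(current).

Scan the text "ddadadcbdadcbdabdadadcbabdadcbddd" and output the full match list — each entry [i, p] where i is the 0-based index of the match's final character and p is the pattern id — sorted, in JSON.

Construct AC machine:
Trie (insert patterns):
  n0 'ε': d→1
  n1 'd': a→2
  n2 'da': d→3  ←P1
  n3 'dad': c→4
  n4 'dadc': b→5
  n5 'dadcb': ·  ←P0

BFS fail/out derivation:
  fail(1) 'd': from fail(0)=0 chase 'd': 0 ⇒ 0;  out=∅∪out(0)=∅
  fail(2) 'da': from fail(1)=0 chase 'a': 0 ⇒ 0;  out={1}∪out(0)={1}
  fail(3) 'dad': from fail(2)=0 chase 'd': 0 ⇒ 1;  out=∅∪out(1)=∅
  fail(4) 'dadc': from fail(3)=1 chase 'c': 1→0 ⇒ 0;  out=∅∪out(0)=∅
  fail(5) 'dadcb': from fail(4)=0 chase 'b': 0 ⇒ 0;  out={0}∪out(0)={0}

Scan:
[0] read 'd'  n0⇒n1
[1] read 'd'  n1⇒n1 ·f
[2] read 'a'  n1⇒n2  emit P1@[1:2]
[3] read 'd'  n2⇒n3
[4] read 'a'  n3⇒n2 ·f  emit P1@[3:4]
[5] read 'd'  n2⇒n3
[6] read 'c'  n3⇒n4
[7] read 'b'  n4⇒n5  emit P0@[3:7]
[8] read 'd'  n5⇒n1 ·f
[9] read 'a'  n1⇒n2  emit P1@[8:9]
[10] read 'd'  n2⇒n3
[11] read 'c'  n3⇒n4
[12] read 'b'  n4⇒n5  emit P0@[8:12]
[13] read 'd'  n5⇒n1 ·f
[14] read 'a'  n1⇒n2  emit P1@[13:14]
[15] read 'b'  n2⇒n0 ·f
[16] read 'd'  n0⇒n1
[17] read 'a'  n1⇒n2  emit P1@[16:17]
[18] read 'd'  n2⇒n3
[19] read 'a'  n3⇒n2 ·f  emit P1@[18:19]
[20] read 'd'  n2⇒n3
[21] read 'c'  n3⇒n4
[22] read 'b'  n4⇒n5  emit P0@[18:22]
[23] read 'a'  n5⇒n0 ·f
[24] read 'b'  n0⇒n0
[25] read 'd'  n0⇒n1
[26] read 'a'  n1⇒n2  emit P1@[25:26]
[27] read 'd'  n2⇒n3
[28] read 'c'  n3⇒n4
[29] read 'b'  n4⇒n5  emit P0@[25:29]
[30] read 'd'  n5⇒n1 ·f
[31] read 'd'  n1⇒n1 ·f
[32] read 'd'  n1⇒n1 ·f

Matches: [[2,1],[4,1],[7,0],[9,1],[12,0],[14,1],[17,1],[19,1],[22,0],[26,1],[29,0]]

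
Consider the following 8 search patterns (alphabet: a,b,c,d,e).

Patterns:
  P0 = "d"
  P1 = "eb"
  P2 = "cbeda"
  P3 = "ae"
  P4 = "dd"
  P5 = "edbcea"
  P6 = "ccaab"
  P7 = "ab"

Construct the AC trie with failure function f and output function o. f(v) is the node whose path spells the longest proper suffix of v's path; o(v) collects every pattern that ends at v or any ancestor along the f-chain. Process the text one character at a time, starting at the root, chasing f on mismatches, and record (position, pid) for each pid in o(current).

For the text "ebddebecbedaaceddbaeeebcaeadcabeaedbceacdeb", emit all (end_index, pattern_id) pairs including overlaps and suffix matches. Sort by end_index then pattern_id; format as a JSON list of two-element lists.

Build:
Trie nodes:
  0='ε' goto a→9 c→4 d→1 e→2
  1='d' goto d→11  ←P0
  2='e' goto b→3 d→12
  3='eb' goto ·  ←P1
  4='c' goto b→5 c→17
  5='cb' goto e→6
  6='cbe' goto d→7
  7='cbed' goto a→8
  8='cbeda' goto ·  ←P2
  9='a' goto b→21 e→10
  10='ae' goto ·  ←P3
  11='dd' goto ·  ←P4
  12='ed' goto b→13
  13='edb' goto c→14
  14='edbc' goto e→15
  15='edbce' goto a→16
  16='edbcea' goto ·  ←P5
  17='cc' goto a→18
  18='cca' goto a→19
  19='ccaa' goto b→20
  20='ccaab' goto ·  ←P6
  21='ab' goto ·  ←P7

Failure links (BFS by depth):
  n1('d'): parent n0 fail=0; on 'd' 0 → fail=0;  out {0}∪∅={0}
  n2('e'): parent n0 fail=0; on 'e' 0 → fail=0;  out ∅∪∅=∅
  n4('c'): parent n0 fail=0; on 'c' 0 → fail=0;  out ∅∪∅=∅
  n9('a'): parent n0 fail=0; on 'a' 0 → fail=0;  out ∅∪∅=∅
  n3('eb'): parent n2 fail=0; on 'b' 0 → fail=0;  out {1}∪∅={1}
  n5('cb'): parent n4 fail=0; on 'b' 0 → fail=0;  out ∅∪∅=∅
  n10('ae'): parent n9 fail=0; on 'e' 0 → fail=2;  out {3}∪∅={3}
  n11('dd'): parent n1 fail=0; on 'd' 0 → fail=1;  out {4}∪{0}={0,4}
  n12('ed'): parent n2 fail=0; on 'd' 0 → fail=1;  out ∅∪{0}={0}
  n17('cc'): parent n4 fail=0; on 'c' 0 → fail=4;  out ∅∪∅=∅
  n21('ab'): parent n9 fail=0; on 'b' 0 → fail=0;  out {7}∪∅={7}
  n6('cbe'): parent n5 fail=0; on 'e' 0 → fail=2;  out ∅∪∅=∅
  n13('edb'): parent n12 fail=1; on 'b' 1→0 → fail=0;  out ∅∪∅=∅
  n18('cca'): parent n17 fail=4; on 'a' 4→0 → fail=9;  out ∅∪∅=∅
  n7('cbed'): parent n6 fail=2; on 'd' 2 → fail=12;  out ∅∪{0}={0}
  n14('edbc'): parent n13 fail=0; on 'c' 0 → fail=4;  out ∅∪∅=∅
  n19('ccaa'): parent n18 fail=9; on 'a' 9→0 → fail=9;  out ∅∪∅=∅
  n8('cbeda'): parent n7 fail=12; on 'a' 12→1→0 → fail=9;  out {2}∪∅={2}
  n15('edbce'): parent n14 fail=4; on 'e' 4→0 → fail=2;  out ∅∪∅=∅
  n20('ccaab'): parent n19 fail=9; on 'b' 9 → fail=21;  out {6}∪{7}={6,7}
  n16('edbcea'): parent n15 fail=2; on 'a' 2→0 → fail=9;  out {5}∪∅={5}

Text stream:
i=0 'e': node 0→2
i=1 'b': node 2→3  ** P1@[0:1]
i=2 'd': node 3→1 (via fail)  ** P0@[2:2]
i=3 'd': node 1→11  ** P0@[3:3],P4@[2:3]
i=4 'e': node 11→2 (via fail)
i=5 'b': node 2→3  ** P1@[4:5]
i=6 'e': node 3→2 (via fail)
i=7 'c': node 2→4 (via fail)
i=8 'b': node 4→5
i=9 'e': node 5→6
i=10 'd': node 6→7  ** P0@[10:10]
i=11 'a': node 7→8  ** P2@[7:11]
i=12 'a': node 8→9 (via fail)
i=13 'c': node 9→4 (via fail)
i=14 'e': node 4→2 (via fail)
i=15 'd': node 2→12  ** P0@[15:15]
i=16 'd': node 12→11 (via fail)  ** P0@[16:16],P4@[15:16]
i=17 'b': node 11→0 (via fail)
i=18 'a': node 0→9
i=19 'e': node 9→10  ** P3@[18:19]
i=20 'e': node 10→2 (via fail)
i=21 'e': node 2→2 (via fail)
i=22 'b': node 2→3  ** P1@[21:22]
i=23 'c': node 3→4 (via fail)
i=24 'a': node 4→9 (via fail)
i=25 'e': node 9→10  ** P3@[24:25]
i=26 'a': node 10→9 (via fail)
i=27 'd': node 9→1 (via fail)  ** P0@[27:27]
i=28 'c': node 1→4 (via fail)
i=29 'a': node 4→9 (via fail)
i=30 'b': node 9→21  ** P7@[29:30]
i=31 'e': node 21→2 (via fail)
i=32 'a': node 2→9 (via fail)
i=33 'e': node 9→10  ** P3@[32:33]
i=34 'd': node 10→12 (via fail)  ** P0@[34:34]
i=35 'b': node 12→13
i=36 'c': node 13→14
i=37 'e': node 14→15
i=38 'a': node 15→16  ** P5@[33:38]
i=39 'c': node 16→4 (via fail)
i=40 'd': node 4→1 (via fail)  ** P0@[40:40]
i=41 'e': node 1→2 (via fail)
i=42 'b': node 2→3  ** P1@[41:42]

All matches (sorted): [[1,1],[2,0],[3,0],[3,4],[5,1],[10,0],[11,2],[15,0],[16,0],[16,4],[19,3],[22,1],[25,3],[27,0],[30,7],[33,3],[34,0],[38,5],[40,0],[42,1]]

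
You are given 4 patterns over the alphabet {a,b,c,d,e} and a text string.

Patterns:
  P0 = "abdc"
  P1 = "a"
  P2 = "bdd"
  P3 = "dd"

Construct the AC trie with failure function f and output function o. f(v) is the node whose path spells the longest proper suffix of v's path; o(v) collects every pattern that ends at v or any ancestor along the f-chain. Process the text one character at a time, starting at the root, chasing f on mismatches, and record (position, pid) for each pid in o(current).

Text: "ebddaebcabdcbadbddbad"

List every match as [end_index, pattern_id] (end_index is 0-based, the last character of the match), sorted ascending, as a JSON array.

Build:
Trie nodes:
  0='ε' goto a→1 b→5 d→8
  1='a' goto b→2  ←P1
  2='ab' goto d→3
  3='abd' goto c→4
  4='abdc' goto ·  ←P0
  5='b' goto d→6
  6='bd' goto d→7
  7='bdd' goto ·  ←P2
  8='d' goto d→9
  9='dd' goto ·  ←P3

Failure links (BFS by depth):
  n1('a'): parent n0 fail=0; on 'a' 0 → fail=0;  out {1}∪∅={1}
  n5('b'): parent n0 fail=0; on 'b' 0 → fail=0;  out ∅∪∅=∅
  n8('d'): parent n0 fail=0; on 'd' 0 → fail=0;  out ∅∪∅=∅
  n2('ab'): parent n1 fail=0; on 'b' 0 → fail=5;  out ∅∪∅=∅
  n6('bd'): parent n5 fail=0; on 'd' 0 → fail=8;  out ∅∪∅=∅
  n9('dd'): parent n8 fail=0; on 'd' 0 → fail=8;  out {3}∪∅={3}
  n3('abd'): parent n2 fail=5; on 'd' 5 → fail=6;  out ∅∪∅=∅
  n7('bdd'): parent n6 fail=8; on 'd' 8 → fail=9;  out {2}∪{3}={2,3}
  n4('abdc'): parent n3 fail=6; on 'c' 6→8→0 → fail=0;  out {0}∪∅={0}

Run:
pos 0 'e': at 0
pos 1 'b': at 5
pos 2 'd': at 6
pos 3 'd': at 7  → match P2@[1:3],P3@[2:3]
pos 4 'a': at 1 (fail-walked)  → match P1@[4:4]
pos 5 'e': at 0 (fail-walked)
pos 6 'b': at 5
pos 7 'c': at 0 (fail-walked)
pos 8 'a': at 1  → match P1@[8:8]
pos 9 'b': at 2
pos 10 'd': at 3
pos 11 'c': at 4  → match P0@[8:11]
pos 12 'b': at 5 (fail-walked)
pos 13 'a': at 1 (fail-walked)  → match P1@[13:13]
pos 14 'd': at 8 (fail-walked)
pos 15 'b': at 5 (fail-walked)
pos 16 'd': at 6
pos 17 'd': at 7  → match P2@[15:17],P3@[16:17]
pos 18 'b': at 5 (fail-walked)
pos 19 'a': at 1 (fail-walked)  → match P1@[19:19]
pos 20 'd': at 8 (fail-walked)

Matches: [[3,2],[3,3],[4,1],[8,1],[11,0],[13,1],[17,2],[17,3],[19,1]]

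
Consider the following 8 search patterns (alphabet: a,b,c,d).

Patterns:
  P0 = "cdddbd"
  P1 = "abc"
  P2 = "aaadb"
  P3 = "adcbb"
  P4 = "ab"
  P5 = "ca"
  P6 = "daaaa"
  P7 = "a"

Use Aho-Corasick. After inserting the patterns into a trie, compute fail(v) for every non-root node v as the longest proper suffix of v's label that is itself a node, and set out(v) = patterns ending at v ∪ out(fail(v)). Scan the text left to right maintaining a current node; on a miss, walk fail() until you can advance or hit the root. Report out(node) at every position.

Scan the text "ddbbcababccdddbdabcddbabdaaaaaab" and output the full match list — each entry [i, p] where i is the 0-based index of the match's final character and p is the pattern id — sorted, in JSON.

Construct AC machine:
Trie nodes:
  0='ε' goto a→7 c→1 d→19
  1='c' goto a→18 d→2
  2='cd' goto d→3
  3='cdd' goto d→4
  4='cddd' goto b→5
  5='cdddb' goto d→6
  6='cdddbd' goto ·  ←P0
  7='a' goto a→10 b→8 d→14  ←P7
  8='ab' goto c→9  ←P4
  9='abc' goto ·  ←P1
  10='aa' goto a→11
  11='aaa' goto d→12
  12='aaad' goto b→13
  13='aaadb' goto ·  ←P2
  14='ad' goto c→15
  15='adc' goto b→16
  16='adcb' goto b→17
  17='adcbb' goto ·  ←P3
  18='ca' goto ·  ←P5
  19='d' goto a→20
  20='da' goto a→21
  21='daa' goto a→22
  22='daaa' goto a→23
  23='daaaa' goto ·  ←P6

Failure links (BFS by depth):
  n1('c'): parent n0 fail=0; on 'c' 0 → fail=0;  out ∅∪∅=∅
  n7('a'): parent n0 fail=0; on 'a' 0 → fail=0;  out {7}∪∅={7}
  n19('d'): parent n0 fail=0; on 'd' 0 → fail=0;  out ∅∪∅=∅
  n2('cd'): parent n1 fail=0; on 'd' 0 → fail=19;  out ∅∪∅=∅
  n8('ab'): parent n7 fail=0; on 'b' 0 → fail=0;  out {4}∪∅={4}
  n10('aa'): parent n7 fail=0; on 'a' 0 → fail=7;  out ∅∪{7}={7}
  n14('ad'): parent n7 fail=0; on 'd' 0 → fail=19;  out ∅∪∅=∅
  n18('ca'): parent n1 fail=0; on 'a' 0 → fail=7;  out {5}∪{7}={5,7}
  n20('da'): parent n19 fail=0; on 'a' 0 → fail=7;  out ∅∪{7}={7}
  n3('cdd'): parent n2 fail=19; on 'd' 19→0 → fail=19;  out ∅∪∅=∅
  n9('abc'): parent n8 fail=0; on 'c' 0 → fail=1;  out {1}∪∅={1}
  n11('aaa'): parent n10 fail=7; on 'a' 7 → fail=10;  out ∅∪{7}={7}
  n15('adc'): parent n14 fail=19; on 'c' 19→0 → fail=1;  out ∅∪∅=∅
  n21('daa'): parent n20 fail=7; on 'a' 7 → fail=10;  out ∅∪{7}={7}
  n4('cddd'): parent n3 fail=19; on 'd' 19→0 → fail=19;  out ∅∪∅=∅
  n12('aaad'): parent n11 fail=10; on 'd' 10→7 → fail=14;  out ∅∪∅=∅
  n16('adcb'): parent n15 fail=1; on 'b' 1→0 → fail=0;  out ∅∪∅=∅
  n22('daaa'): parent n21 fail=10; on 'a' 10 → fail=11;  out ∅∪{7}={7}
  n5('cdddb'): parent n4 fail=19; on 'b' 19→0 → fail=0;  out ∅∪∅=∅
  n13('aaadb'): parent n12 fail=14; on 'b' 14→19→0 → fail=0;  out {2}∪∅={2}
  n17('adcbb'): parent n16 fail=0; on 'b' 0 → fail=0;  out {3}∪∅={3}
  n23('daaaa'): parent n22 fail=11; on 'a' 11→10 → fail=11;  out {6}∪{7}={6,7}
  n6('cdddbd'): parent n5 fail=0; on 'd' 0 → fail=19;  out {0}∪∅={0}

Scan:
[0] read 'd'  n0⇒n19
[1] read 'd'  n19⇒n19 ·f
[2] read 'b'  n19⇒n0 ·f
[3] read 'b'  n0⇒n0
[4] read 'c'  n0⇒n1
[5] read 'a'  n1⇒n18  emit P5@[4:5],P7@[5:5]
[6] read 'b'  n18⇒n8 ·f  emit P4@[5:6]
[7] read 'a'  n8⇒n7 ·f  emit P7@[7:7]
[8] read 'b'  n7⇒n8  emit P4@[7:8]
[9] read 'c'  n8⇒n9  emit P1@[7:9]
[10] read 'c'  n9⇒n1 ·f
[11] read 'd'  n1⇒n2
[12] read 'd'  n2⇒n3
[13] read 'd'  n3⇒n4
[14] read 'b'  n4⇒n5
[15] read 'd'  n5⇒n6  emit P0@[10:15]
[16] read 'a'  n6⇒n20 ·f  emit P7@[16:16]
[17] read 'b'  n20⇒n8 ·f  emit P4@[16:17]
[18] read 'c'  n8⇒n9  emit P1@[16:18]
[19] read 'd'  n9⇒n2 ·f
[20] read 'd'  n2⇒n3
[21] read 'b'  n3⇒n0 ·f
[22] read 'a'  n0⇒n7  emit P7@[22:22]
[23] read 'b'  n7⇒n8  emit P4@[22:23]
[24] read 'd'  n8⇒n19 ·f
[25] read 'a'  n19⇒n20  emit P7@[25:25]
[26] read 'a'  n20⇒n21  emit P7@[26:26]
[27] read 'a'  n21⇒n22  emit P7@[27:27]
[28] read 'a'  n22⇒n23  emit P6@[24:28],P7@[28:28]
[29] read 'a'  n23⇒n11 ·f  emit P7@[29:29]
[30] read 'a'  n11⇒n11 ·f  emit P7@[30:30]
[31] read 'b'  n11⇒n8 ·f  emit P4@[30:31]

Matches: [[5,5],[5,7],[6,4],[7,7],[8,4],[9,1],[15,0],[16,7],[17,4],[18,1],[22,7],[23,4],[25,7],[26,7],[27,7],[28,6],[28,7],[29,7],[30,7],[31,4]]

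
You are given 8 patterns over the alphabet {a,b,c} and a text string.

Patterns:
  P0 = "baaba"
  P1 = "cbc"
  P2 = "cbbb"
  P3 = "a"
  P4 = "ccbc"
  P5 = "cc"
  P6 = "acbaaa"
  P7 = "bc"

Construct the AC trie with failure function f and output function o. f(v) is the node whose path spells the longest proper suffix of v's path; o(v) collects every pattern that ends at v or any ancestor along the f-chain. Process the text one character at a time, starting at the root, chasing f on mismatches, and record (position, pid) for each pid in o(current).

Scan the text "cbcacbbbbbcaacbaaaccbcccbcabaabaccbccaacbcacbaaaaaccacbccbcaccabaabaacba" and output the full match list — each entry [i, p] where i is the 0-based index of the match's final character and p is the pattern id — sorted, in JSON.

Construct AC machine:
Trie (insert patterns):
  n0 'ε': a→11 b→1 c→6
  n1 'b': a→2 c→20
  n2 'ba': a→3
  n3 'baa': b→4
  n4 'baab': a→5
  n5 'baaba': ·  [P0 ends]
  n6 'c': b→7 c→12
  n7 'cb': b→9 c→8
  n8 'cbc': ·  [P1 ends]
  n9 'cbb': b→10
  n10 'cbbb': ·  [P2 ends]
  n11 'a': c→15  [P3 ends]
  n12 'cc': b→13  [P5 ends]
  n13 'ccb': c→14
  n14 'ccbc': ·  [P4 ends]
  n15 'ac': b→16
  n16 'acb': a→17
  n17 'acba': a→18
  n18 'acbaa': a→19
  n19 'acbaaa': ·  [P6 ends]
  n20 'bc': ·  [P7 ends]

BFS fail/out derivation:
  n1('b'): parent n0 fail=0; on 'b' 0 → fail=0;  out ∅∪∅=∅
  n6('c'): parent n0 fail=0; on 'c' 0 → fail=0;  out ∅∪∅=∅
  n11('a'): parent n0 fail=0; on 'a' 0 → fail=0;  out {3}∪∅={3}
  n2('ba'): parent n1 fail=0; on 'a' 0 → fail=11;  out ∅∪{3}={3}
  n7('cb'): parent n6 fail=0; on 'b' 0 → fail=1;  out ∅∪∅=∅
  n12('cc'): parent n6 fail=0; on 'c' 0 → fail=6;  out {5}∪∅={5}
  n15('ac'): parent n11 fail=0; on 'c' 0 → fail=6;  out ∅∪∅=∅
  n20('bc'): parent n1 fail=0; on 'c' 0 → fail=6;  out {7}∪∅={7}
  n3('baa'): parent n2 fail=11; on 'a' 11→0 → fail=11;  out ∅∪{3}={3}
  n8('cbc'): parent n7 fail=1; on 'c' 1 → fail=20;  out {1}∪{7}={1,7}
  n9('cbb'): parent n7 fail=1; on 'b' 1→0 → fail=1;  out ∅∪∅=∅
  n13('ccb'): parent n12 fail=6; on 'b' 6 → fail=7;  out ∅∪∅=∅
  n16('acb'): parent n15 fail=6; on 'b' 6 → fail=7;  out ∅∪∅=∅
  n4('baab'): parent n3 fail=11; on 'b' 11→0 → fail=1;  out ∅∪∅=∅
  n10('cbbb'): parent n9 fail=1; on 'b' 1→0 → fail=1;  out {2}∪∅={2}
  n14('ccbc'): parent n13 fail=7; on 'c' 7 → fail=8;  out {4}∪{1,7}={1,4,7}
  n17('acba'): parent n16 fail=7; on 'a' 7→1 → fail=2;  out ∅∪{3}={3}
  n5('baaba'): parent n4 fail=1; on 'a' 1 → fail=2;  out {0}∪{3}={0,3}
  n18('acbaa'): parent n17 fail=2; on 'a' 2 → fail=3;  out ∅∪{3}={3}
  n19('acbaaa'): parent n18 fail=3; on 'a' 3→11→0 → fail=11;  out {6}∪{3}={3,6}

Scan:
pos 0 'c': at 6
pos 1 'b': at 7
pos 2 'c': at 8  → match P1@[0:2],P7@[1:2]
pos 3 'a': at 11 (via fail)  → match P3@[3:3]
pos 4 'c': at 15
pos 5 'b': at 16
pos 6 'b': at 9 (via fail)
pos 7 'b': at 10  → match P2@[4:7]
pos 8 'b': at 1 (via fail)
pos 9 'b': at 1 (via fail)
pos 10 'c': at 20  → match P7@[9:10]
pos 11 'a': at 11 (via fail)  → match P3@[11:11]
pos 12 'a': at 11 (via fail)  → match P3@[12:12]
pos 13 'c': at 15
pos 14 'b': at 16
pos 15 'a': at 17  → match P3@[15:15]
pos 16 'a': at 18  → match P3@[16:16]
pos 17 'a': at 19  → match P3@[17:17],P6@[12:17]
pos 18 'c': at 15 (via fail)
pos 19 'c': at 12 (via fail)  → match P5@[18:19]
pos 20 'b': at 13
pos 21 'c': at 14  → match P1@[19:21],P4@[18:21],P7@[20:21]
pos 22 'c': at 12 (via fail)  → match P5@[21:22]
pos 23 'c': at 12 (via fail)  → match P5@[22:23]
pos 24 'b': at 13
pos 25 'c': at 14  → match P1@[23:25],P4@[22:25],P7@[24:25]
pos 26 'a': at 11 (via fail)  → match P3@[26:26]
pos 27 'b': at 1 (via fail)
pos 28 'a': at 2  → match P3@[28:28]
pos 29 'a': at 3  → match P3@[29:29]
pos 30 'b': at 4
pos 31 'a': at 5  → match P0@[27:31],P3@[31:31]
pos 32 'c': at 15 (via fail)
pos 33 'c': at 12 (via fail)  → match P5@[32:33]
pos 34 'b': at 13
pos 35 'c': at 14  → match P1@[33:35],P4@[32:35],P7@[34:35]
pos 36 'c': at 12 (via fail)  → match P5@[35:36]
pos 37 'a': at 11 (via fail)  → match P3@[37:37]
pos 38 'a': at 11 (via fail)  → match P3@[38:38]
pos 39 'c': at 15
pos 40 'b': at 16
pos 41 'c': at 8 (via fail)  → match P1@[39:41],P7@[40:41]
pos 42 'a': at 11 (via fail)  → match P3@[42:42]
pos 43 'c': at 15
pos 44 'b': at 16
pos 45 'a': at 17  → match P3@[45:45]
pos 46 'a': at 18  → match P3@[46:46]
pos 47 'a': at 19  → match P3@[47:47],P6@[42:47]
pos 48 'a': at 11 (via fail)  → match P3@[48:48]
pos 49 'a': at 11 (via fail)  → match P3@[49:49]
pos 50 'c': at 15
pos 51 'c': at 12 (via fail)  → match P5@[50:51]
pos 52 'a': at 11 (via fail)  → match P3@[52:52]
pos 53 'c': at 15
pos 54 'b': at 16
pos 55 'c': at 8 (via fail)  → match P1@[53:55],P7@[54:55]
pos 56 'c': at 12 (via fail)  → match P5@[55:56]
pos 57 'b': at 13
pos 58 'c': at 14  → match P1@[56:58],P4@[55:58],P7@[57:58]
pos 59 'a': at 11 (via fail)  → match P3@[59:59]
pos 60 'c': at 15
pos 61 'c': at 12 (via fail)  → match P5@[60:61]
pos 62 'a': at 11 (via fail)  → match P3@[62:62]
pos 63 'b': at 1 (via fail)
pos 64 'a': at 2  → match P3@[64:64]
pos 65 'a': at 3  → match P3@[65:65]
pos 66 'b': at 4
pos 67 'a': at 5  → match P0@[63:67],P3@[67:67]
pos 68 'a': at 3 (via fail)  → match P3@[68:68]
pos 69 'c': at 15 (via fail)
pos 70 'b': at 16
pos 71 'a': at 17  → match P3@[71:71]

All matches (sorted): [[2,1],[2,7],[3,3],[7,2],[10,7],[11,3],[12,3],[15,3],[16,3],[17,3],[17,6],[19,5],[21,1],[21,4],[21,7],[22,5],[23,5],[25,1],[25,4],[25,7],[26,3],[28,3],[29,3],[31,0],[31,3],[33,5],[35,1],[35,4],[35,7],[36,5],[37,3],[38,3],[41,1],[41,7],[42,3],[45,3],[46,3],[47,3],[47,6],[48,3],[49,3],[51,5],[52,3],[55,1],[55,7],[56,5],[58,1],[58,4],[58,7],[59,3],[61,5],[62,3],[64,3],[65,3],[67,0],[67,3],[68,3],[71,3]]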